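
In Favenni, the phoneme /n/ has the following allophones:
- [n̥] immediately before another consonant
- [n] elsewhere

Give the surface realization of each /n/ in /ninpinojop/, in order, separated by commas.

Occurrence 1 (position 1): no conditioning environment matches → elsewhere allophone [n].
Occurrence 2 (position 3): immediately before another consonant → [n̥].
Occurrence 3 (position 6): no conditioning environment matches → elsewhere allophone [n].

[n], [n̥], [n]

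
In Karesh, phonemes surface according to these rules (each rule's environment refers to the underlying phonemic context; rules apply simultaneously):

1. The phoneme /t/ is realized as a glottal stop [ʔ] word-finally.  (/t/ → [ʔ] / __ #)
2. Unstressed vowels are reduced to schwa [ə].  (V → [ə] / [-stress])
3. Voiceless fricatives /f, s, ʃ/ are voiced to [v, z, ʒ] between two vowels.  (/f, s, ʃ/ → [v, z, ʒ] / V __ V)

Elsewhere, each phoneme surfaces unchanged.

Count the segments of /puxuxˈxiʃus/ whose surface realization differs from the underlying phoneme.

Segments that undergo a rule: /u/ → [ə] (rule 2); /u/ → [ə] (rule 2); /ʃ/ → [ʒ] (rule 3); /u/ → [ə] (rule 2).
All other segments surface unchanged.

4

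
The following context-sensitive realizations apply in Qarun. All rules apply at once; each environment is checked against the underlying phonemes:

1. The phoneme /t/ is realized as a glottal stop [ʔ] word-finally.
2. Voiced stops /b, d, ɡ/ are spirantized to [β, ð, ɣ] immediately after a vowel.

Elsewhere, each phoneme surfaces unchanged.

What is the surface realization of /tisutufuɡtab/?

/t/ (word-initial) fails the environment for rule 1, so it stays [t].
/t/ — between /u/ and /u/; rule 1 does not apply here → [t].
/ɡ/ meets the environment for rule 2 (immediately after a vowel) → [ɣ].
/t/ (between /ɡ/ and /a/) fails the environment for rule 1, so it stays [t].
/b/ meets the environment for rule 2 (immediately after a vowel) → [β].

[tisutufuɣtaβ]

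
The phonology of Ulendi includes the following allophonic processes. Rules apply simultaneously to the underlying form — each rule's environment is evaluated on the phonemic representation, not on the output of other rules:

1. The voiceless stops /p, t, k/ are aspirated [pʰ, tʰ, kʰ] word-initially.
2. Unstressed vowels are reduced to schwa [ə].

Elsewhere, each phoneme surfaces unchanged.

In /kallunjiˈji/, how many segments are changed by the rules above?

4

Segments that undergo a rule: /k/ → [kʰ] (rule 1); /a/ → [ə] (rule 2); /u/ → [ə] (rule 2); /i/ → [ə] (rule 2).
All other segments surface unchanged.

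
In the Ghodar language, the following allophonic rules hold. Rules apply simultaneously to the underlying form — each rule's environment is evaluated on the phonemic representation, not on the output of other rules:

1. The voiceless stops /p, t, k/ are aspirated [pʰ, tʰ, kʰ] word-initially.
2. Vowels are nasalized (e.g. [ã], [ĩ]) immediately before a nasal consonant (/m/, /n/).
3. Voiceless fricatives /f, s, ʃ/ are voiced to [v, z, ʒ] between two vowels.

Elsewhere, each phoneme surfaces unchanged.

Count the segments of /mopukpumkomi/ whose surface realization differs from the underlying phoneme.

Segments that undergo a rule: /u/ → [ũ] (rule 2); /o/ → [õ] (rule 2).
All other segments surface unchanged.

2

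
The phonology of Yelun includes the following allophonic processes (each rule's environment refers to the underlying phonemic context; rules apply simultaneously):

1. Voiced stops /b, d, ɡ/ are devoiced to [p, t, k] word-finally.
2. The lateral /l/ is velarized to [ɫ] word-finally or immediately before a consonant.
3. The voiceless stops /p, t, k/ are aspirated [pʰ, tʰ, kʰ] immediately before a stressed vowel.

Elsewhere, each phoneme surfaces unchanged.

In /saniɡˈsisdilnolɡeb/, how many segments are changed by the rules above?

3

Segments that undergo a rule: /l/ → [ɫ] (rule 2); /l/ → [ɫ] (rule 2); /b/ → [p] (rule 1).
All other segments surface unchanged.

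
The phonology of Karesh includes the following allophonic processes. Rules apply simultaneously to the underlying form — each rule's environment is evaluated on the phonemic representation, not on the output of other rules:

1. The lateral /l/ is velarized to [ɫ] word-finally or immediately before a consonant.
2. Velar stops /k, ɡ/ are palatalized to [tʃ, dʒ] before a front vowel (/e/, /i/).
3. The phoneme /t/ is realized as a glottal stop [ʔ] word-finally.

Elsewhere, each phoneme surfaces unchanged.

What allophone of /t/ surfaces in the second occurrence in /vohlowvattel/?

/t/ (between /t/ and /e/) fails the environment for rule 3, so it stays [t].

[t]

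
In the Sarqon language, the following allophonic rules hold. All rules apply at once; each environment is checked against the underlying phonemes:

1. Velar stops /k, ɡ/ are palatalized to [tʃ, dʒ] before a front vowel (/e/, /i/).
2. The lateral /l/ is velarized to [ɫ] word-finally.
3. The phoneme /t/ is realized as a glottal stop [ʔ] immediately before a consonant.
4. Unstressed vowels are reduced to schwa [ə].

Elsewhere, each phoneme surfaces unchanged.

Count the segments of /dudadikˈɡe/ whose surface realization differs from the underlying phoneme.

4

Segments that undergo a rule: /u/ → [ə] (rule 4); /a/ → [ə] (rule 4); /i/ → [ə] (rule 4); /ɡ/ → [dʒ] (rule 1).
All other segments surface unchanged.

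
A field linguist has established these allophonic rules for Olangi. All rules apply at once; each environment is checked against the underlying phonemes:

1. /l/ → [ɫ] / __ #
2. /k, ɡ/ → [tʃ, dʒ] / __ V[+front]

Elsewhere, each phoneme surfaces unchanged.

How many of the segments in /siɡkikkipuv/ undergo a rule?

Segments that undergo a rule: /k/ → [tʃ] (rule 2); /k/ → [tʃ] (rule 2).
All other segments surface unchanged.

2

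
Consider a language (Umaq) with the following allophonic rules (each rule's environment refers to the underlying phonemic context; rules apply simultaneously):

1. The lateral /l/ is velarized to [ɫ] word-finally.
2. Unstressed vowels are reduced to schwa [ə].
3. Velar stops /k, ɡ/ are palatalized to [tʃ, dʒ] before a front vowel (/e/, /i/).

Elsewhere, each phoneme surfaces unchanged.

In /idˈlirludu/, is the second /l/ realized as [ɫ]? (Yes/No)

/l/ (between /r/ and /u/): rule 1 targets it, but not word-finally → unchanged [l].
The actual realization is [l], not [ɫ].

No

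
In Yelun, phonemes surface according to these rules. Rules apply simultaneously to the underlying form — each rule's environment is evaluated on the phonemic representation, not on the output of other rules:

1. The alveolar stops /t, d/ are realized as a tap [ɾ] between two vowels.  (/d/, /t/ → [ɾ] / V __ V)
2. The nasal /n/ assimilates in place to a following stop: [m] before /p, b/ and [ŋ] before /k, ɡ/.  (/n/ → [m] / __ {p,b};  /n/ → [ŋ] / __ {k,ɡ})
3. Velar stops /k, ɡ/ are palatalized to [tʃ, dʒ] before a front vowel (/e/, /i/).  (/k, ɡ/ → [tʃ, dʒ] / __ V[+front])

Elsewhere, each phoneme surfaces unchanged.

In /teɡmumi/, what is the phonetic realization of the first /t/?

[t]

/t/ — word-initial; rule 1 does not apply here → [t].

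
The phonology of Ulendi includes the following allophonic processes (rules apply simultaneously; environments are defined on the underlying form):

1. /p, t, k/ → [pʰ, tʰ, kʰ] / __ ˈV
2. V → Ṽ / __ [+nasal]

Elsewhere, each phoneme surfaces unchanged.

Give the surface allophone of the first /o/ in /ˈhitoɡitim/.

[o]

/o/ (between /t/ and /ɡ/) is in the target of rule 2 but the environment (before a nasal consonant) is not met → [o].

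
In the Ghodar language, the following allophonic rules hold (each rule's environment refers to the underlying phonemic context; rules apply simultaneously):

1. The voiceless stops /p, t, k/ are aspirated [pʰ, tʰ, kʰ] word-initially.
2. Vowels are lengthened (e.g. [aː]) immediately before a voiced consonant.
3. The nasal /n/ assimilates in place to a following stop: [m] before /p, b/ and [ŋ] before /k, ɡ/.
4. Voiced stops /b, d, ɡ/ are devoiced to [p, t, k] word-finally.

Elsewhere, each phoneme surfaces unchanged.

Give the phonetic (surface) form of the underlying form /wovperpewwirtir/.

[woːvpeːrpeːwwiːrtiːr]

/o/ (between /w/ and /v/) occurs before a voiced consonant → [oː] by rule 2.
/p/ (between /v/ and /e/) is in the target of rule 1 but the environment (word-initially) is not met → [p].
/e/ — between /p/ and /r/, before a voiced consonant — surfaces as [eː] (rule 2).
/p/ — between /r/ and /e/; rule 1 does not apply here → [p].
/e/ (between /p/ and /w/): before a voiced consonant, so rule 2 applies → [eː].
Rule 2 applies to /i/ (between /w/ and /r/: before a voiced consonant) → [iː].
/t/ (between /r/ and /i/): rule 1 targets it, but not word-initially → unchanged [t].
/i/ (between /t/ and /r/) occurs before a voiced consonant → [iː] by rule 2.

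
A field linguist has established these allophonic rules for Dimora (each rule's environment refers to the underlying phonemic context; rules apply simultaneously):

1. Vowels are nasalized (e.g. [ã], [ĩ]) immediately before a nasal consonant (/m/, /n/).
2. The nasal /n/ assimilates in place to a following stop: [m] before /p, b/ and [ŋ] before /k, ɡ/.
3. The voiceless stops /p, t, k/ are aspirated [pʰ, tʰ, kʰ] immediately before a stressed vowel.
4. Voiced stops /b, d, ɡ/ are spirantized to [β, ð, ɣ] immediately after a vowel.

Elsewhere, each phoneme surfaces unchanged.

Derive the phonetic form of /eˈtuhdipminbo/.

[eˈtʰuhdipmĩmbo]

/e/ (word-initial): rule 1 targets it, but not before a nasal consonant → unchanged [e].
/t/ meets the environment for rule 3 (immediately before a stressed vowel) → [tʰ].
/u/ (between /t/ and /h/): rule 1 targets it, but not before a nasal consonant → unchanged [u].
/h/ stays [h].
/d/ (between /h/ and /i/): rule 4 targets it, but not immediately after a vowel → unchanged [d].
/i/ (between /d/ and /p/) fails the environment for rule 1, so it stays [i].
/p/ (between /i/ and /m/) fails the environment for rule 3, so it stays [p].
/m/ — not in any rule's target class → [m].
Rule 1 applies to /i/ (between /m/ and /n/: before a nasal consonant) → [ĩ].
/n/ — between /i/ and /b/, before a labial or velar stop — surfaces as [m] (rule 2).
/b/ — between /n/ and /o/; rule 4 does not apply here → [b].
/o/ (word-final) is in the target of rule 1 but the environment (before a nasal consonant) is not met → [o].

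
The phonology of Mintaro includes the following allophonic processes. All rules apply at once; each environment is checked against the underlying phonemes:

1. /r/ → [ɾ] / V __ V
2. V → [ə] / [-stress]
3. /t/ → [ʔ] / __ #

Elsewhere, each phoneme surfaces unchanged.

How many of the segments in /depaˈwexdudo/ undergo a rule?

4

Segments that undergo a rule: /e/ → [ə] (rule 2); /a/ → [ə] (rule 2); /u/ → [ə] (rule 2); /o/ → [ə] (rule 2).
All other segments surface unchanged.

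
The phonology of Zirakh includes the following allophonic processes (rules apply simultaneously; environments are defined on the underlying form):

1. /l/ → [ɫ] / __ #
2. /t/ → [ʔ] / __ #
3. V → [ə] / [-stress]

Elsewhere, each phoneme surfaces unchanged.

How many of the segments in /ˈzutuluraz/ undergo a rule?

Segments that undergo a rule: /u/ → [ə] (rule 3); /u/ → [ə] (rule 3); /a/ → [ə] (rule 3).
All other segments surface unchanged.

3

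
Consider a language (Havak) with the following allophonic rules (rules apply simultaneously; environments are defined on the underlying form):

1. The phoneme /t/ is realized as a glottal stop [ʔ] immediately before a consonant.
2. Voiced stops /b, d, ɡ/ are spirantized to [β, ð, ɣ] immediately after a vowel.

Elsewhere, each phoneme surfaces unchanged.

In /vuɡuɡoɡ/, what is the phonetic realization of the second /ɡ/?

/ɡ/ meets the environment for rule 2 (immediately after a vowel) → [ɣ].

[ɣ]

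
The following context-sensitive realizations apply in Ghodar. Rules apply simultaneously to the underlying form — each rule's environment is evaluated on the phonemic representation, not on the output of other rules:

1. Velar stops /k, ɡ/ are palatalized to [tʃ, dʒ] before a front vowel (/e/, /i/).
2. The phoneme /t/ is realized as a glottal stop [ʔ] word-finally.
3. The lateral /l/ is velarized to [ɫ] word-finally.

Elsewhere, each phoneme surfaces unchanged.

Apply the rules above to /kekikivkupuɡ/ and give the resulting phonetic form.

[tʃetʃitʃivkupuɡ]

/k/ (word-initial) occurs before a front vowel → [tʃ] by rule 1.
Rule 1 applies to /k/ (between /e/ and /i/: before a front vowel) → [tʃ].
/k/ (between /i/ and /i/): before a front vowel, so rule 1 applies → [tʃ].
/k/ (between /v/ and /u/) is in the target of rule 1 but the environment (before a front vowel) is not met → [k].
/ɡ/ (word-final): rule 1 targets it, but not before a front vowel → unchanged [ɡ].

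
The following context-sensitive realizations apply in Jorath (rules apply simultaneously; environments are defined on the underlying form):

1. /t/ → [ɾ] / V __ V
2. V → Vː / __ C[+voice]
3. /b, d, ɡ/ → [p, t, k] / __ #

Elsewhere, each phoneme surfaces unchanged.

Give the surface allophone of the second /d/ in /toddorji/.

/d/ (between /d/ and /o/) is in the target of rule 3 but the environment (word-finally) is not met → [d].

[d]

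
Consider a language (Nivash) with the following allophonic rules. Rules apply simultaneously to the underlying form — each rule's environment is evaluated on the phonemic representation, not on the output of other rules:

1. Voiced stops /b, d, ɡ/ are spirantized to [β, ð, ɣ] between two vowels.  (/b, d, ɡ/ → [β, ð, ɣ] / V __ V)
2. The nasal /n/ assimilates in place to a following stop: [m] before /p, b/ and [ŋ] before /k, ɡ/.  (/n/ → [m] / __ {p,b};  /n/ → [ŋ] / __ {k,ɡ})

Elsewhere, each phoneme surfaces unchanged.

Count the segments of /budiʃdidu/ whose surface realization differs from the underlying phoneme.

2

Segments that undergo a rule: /d/ → [ð] (rule 1); /d/ → [ð] (rule 1).
All other segments surface unchanged.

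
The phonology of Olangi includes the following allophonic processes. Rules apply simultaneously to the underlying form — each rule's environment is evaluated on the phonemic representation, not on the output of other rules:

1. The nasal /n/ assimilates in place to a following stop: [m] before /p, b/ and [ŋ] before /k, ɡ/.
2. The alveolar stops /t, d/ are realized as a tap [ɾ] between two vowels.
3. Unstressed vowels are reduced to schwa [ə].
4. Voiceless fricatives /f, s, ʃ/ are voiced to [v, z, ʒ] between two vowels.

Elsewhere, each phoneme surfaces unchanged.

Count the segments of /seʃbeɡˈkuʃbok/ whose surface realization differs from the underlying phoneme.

Segments that undergo a rule: /e/ → [ə] (rule 3); /e/ → [ə] (rule 3); /o/ → [ə] (rule 3).
All other segments surface unchanged.

3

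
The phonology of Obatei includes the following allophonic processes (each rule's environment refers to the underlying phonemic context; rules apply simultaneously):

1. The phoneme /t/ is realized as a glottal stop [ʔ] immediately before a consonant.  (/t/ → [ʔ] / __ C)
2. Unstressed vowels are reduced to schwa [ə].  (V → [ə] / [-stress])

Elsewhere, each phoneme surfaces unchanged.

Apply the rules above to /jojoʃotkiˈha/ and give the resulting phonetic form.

/o/ (between /j/ and /j/) occurs in an unstressed syllable → [ə] by rule 2.
/o/ — between /j/ and /ʃ/, in an unstressed syllable — surfaces as [ə] (rule 2).
/o/ (between /ʃ/ and /t/) occurs in an unstressed syllable → [ə] by rule 2.
/t/ — between /o/ and /k/, immediately before a consonant — surfaces as [ʔ] (rule 1).
/i/ (between /k/ and /h/): in an unstressed syllable, so rule 2 applies → [ə].
/a/ (word-final) is in the target of rule 2 but the environment (in an unstressed syllable) is not met → [a].

[jəjəʃəʔkəˈha]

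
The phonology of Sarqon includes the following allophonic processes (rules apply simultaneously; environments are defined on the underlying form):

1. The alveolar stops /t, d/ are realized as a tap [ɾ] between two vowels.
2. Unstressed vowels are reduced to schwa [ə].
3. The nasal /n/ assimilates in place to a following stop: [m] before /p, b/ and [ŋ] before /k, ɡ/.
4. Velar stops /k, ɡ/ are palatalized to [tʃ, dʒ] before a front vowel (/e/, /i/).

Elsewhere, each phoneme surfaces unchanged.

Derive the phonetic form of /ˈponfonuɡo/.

[ˈponfənəɡə]

/p/ (word-initial): no rule targets it → [p].
/o/ (between /p/ and /n/) is in the target of rule 2 but the environment (in an unstressed syllable) is not met → [o].
/n/ (between /o/ and /f/) fails the environment for rule 3, so it stays [n].
/f/ — not in any rule's target class → [f].
/o/ meets the environment for rule 2 (in an unstressed syllable) → [ə].
/n/ (between /o/ and /u/) fails the environment for rule 3, so it stays [n].
Rule 2 applies to /u/ (between /n/ and /ɡ/: in an unstressed syllable) → [ə].
/ɡ/ (between /u/ and /o/) is in the target of rule 4 but the environment (before a front vowel) is not met → [ɡ].
Rule 2 applies to /o/ (word-final: in an unstressed syllable) → [ə].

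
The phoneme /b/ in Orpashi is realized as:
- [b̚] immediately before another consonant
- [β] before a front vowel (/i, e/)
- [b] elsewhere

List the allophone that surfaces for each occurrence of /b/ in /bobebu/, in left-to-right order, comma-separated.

[b], [β], [b]

Occurrence 1 (position 1): no conditioning environment matches → elsewhere allophone [b].
Occurrence 2 (position 3): before a front vowel (/i, e/) → [β].
Occurrence 3 (position 5): no conditioning environment matches → elsewhere allophone [b].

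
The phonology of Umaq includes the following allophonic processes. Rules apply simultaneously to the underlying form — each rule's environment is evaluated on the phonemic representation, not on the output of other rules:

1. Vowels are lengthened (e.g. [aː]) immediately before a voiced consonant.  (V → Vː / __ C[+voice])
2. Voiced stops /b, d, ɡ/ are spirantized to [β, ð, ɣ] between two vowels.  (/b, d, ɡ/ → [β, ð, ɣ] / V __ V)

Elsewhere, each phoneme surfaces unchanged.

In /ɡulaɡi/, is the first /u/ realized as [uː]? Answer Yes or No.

/u/ — between /ɡ/ and /l/, before a voiced consonant — surfaces as [uː] (rule 1).
The actual realization is [uː], which matches [uː].

Yes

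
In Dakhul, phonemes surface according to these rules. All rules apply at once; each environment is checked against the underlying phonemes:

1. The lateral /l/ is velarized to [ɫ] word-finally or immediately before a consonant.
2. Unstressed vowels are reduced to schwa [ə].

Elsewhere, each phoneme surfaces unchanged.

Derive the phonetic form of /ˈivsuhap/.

[ˈivsəhəp]

/i/ — word-initial; rule 2 does not apply here → [i].
/v/ (between /i/ and /s/) is unaffected → [v].
/s/ — not in any rule's target class → [s].
/u/ (between /s/ and /h/): in an unstressed syllable, so rule 2 applies → [ə].
/h/ (between /u/ and /a/) is unaffected → [h].
/a/ (between /h/ and /p/) occurs in an unstressed syllable → [ə] by rule 2.
/p/ stays [p].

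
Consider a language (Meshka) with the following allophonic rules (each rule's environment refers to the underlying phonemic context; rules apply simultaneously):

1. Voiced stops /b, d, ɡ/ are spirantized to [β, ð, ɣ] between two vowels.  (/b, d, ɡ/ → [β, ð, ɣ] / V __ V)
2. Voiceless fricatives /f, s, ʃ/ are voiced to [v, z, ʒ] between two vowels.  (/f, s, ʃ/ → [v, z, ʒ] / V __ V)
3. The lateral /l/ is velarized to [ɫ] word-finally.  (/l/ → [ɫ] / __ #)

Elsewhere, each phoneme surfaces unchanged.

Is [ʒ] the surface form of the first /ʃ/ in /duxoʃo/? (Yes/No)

Yes

Rule 2 applies to /ʃ/ (between /o/ and /o/: between two vowels) → [ʒ].
The actual realization is [ʒ], which matches [ʒ].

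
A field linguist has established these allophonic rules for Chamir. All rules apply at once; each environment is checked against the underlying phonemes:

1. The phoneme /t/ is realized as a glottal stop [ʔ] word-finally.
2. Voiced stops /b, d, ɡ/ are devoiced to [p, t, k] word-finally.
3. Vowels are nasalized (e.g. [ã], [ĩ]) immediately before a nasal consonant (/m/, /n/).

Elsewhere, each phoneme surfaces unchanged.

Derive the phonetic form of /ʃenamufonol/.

/ʃ/ — not in any rule's target class → [ʃ].
/e/ — between /ʃ/ and /n/, before a nasal consonant — surfaces as [ẽ] (rule 3).
/n/ (between /e/ and /a/): no rule targets it → [n].
/a/ — between /n/ and /m/, before a nasal consonant — surfaces as [ã] (rule 3).
/m/ (between /a/ and /u/) is unaffected → [m].
/u/ (between /m/ and /f/) fails the environment for rule 3, so it stays [u].
/f/ (between /u/ and /o/): no rule targets it → [f].
/o/ (between /f/ and /n/): before a nasal consonant, so rule 3 applies → [õ].
/n/ stays [n].
/o/ (between /n/ and /l/) is in the target of rule 3 but the environment (before a nasal consonant) is not met → [o].
/l/ (word-final): no rule targets it → [l].

[ʃẽnãmufõnol]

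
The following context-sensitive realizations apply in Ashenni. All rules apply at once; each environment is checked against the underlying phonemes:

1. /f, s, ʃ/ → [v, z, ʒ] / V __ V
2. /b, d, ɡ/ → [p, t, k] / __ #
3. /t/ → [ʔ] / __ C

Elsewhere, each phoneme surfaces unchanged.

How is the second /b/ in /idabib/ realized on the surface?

/b/ (word-final): word-finally, so rule 2 applies → [p].

[p]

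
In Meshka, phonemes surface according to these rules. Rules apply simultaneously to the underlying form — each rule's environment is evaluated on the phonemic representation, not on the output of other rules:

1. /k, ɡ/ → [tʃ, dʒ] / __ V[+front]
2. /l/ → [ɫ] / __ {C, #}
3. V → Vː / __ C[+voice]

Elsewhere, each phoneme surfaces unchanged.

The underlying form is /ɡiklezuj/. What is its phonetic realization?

[dʒikleːzuːj]

/ɡ/ (word-initial) occurs before a front vowel → [dʒ] by rule 1.
/i/ (between /ɡ/ and /k/): rule 3 targets it, but not before a voiced consonant → unchanged [i].
/k/ (between /i/ and /l/) is in the target of rule 1 but the environment (before a front vowel) is not met → [k].
/l/ (between /k/ and /e/) fails the environment for rule 2, so it stays [l].
/e/ — between /l/ and /z/, before a voiced consonant — surfaces as [eː] (rule 3).
/z/ — not in any rule's target class → [z].
/u/ (between /z/ and /j/): before a voiced consonant, so rule 3 applies → [uː].
/j/ stays [j].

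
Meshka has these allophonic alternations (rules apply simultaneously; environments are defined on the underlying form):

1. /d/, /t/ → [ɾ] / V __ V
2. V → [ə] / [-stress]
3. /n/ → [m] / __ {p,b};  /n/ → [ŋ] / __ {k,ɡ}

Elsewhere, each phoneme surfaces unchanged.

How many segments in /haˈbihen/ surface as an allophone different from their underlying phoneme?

Segments that undergo a rule: /a/ → [ə] (rule 2); /e/ → [ə] (rule 2).
All other segments surface unchanged.

2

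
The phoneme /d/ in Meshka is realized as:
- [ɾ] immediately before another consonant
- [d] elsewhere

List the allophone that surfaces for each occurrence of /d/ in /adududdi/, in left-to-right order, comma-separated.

Occurrence 1 (position 2): no conditioning environment matches → elsewhere allophone [d].
Occurrence 2 (position 4): no conditioning environment matches → elsewhere allophone [d].
Occurrence 3 (position 6): immediately before another consonant → [ɾ].
Occurrence 4 (position 7): no conditioning environment matches → elsewhere allophone [d].

[d], [d], [ɾ], [d]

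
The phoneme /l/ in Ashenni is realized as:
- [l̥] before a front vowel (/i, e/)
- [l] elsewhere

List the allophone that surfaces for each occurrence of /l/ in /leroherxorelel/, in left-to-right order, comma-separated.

[l̥], [l̥], [l]

Occurrence 1 (position 1): before a front vowel (/i, e/) → [l̥].
Occurrence 2 (position 12): before a front vowel (/i, e/) → [l̥].
Occurrence 3 (position 14): no conditioning environment matches → elsewhere allophone [l].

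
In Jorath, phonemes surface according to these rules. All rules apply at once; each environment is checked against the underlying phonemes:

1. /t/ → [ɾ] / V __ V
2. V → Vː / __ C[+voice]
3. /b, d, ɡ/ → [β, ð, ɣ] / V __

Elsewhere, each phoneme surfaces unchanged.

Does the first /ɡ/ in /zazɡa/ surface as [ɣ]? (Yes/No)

No

/ɡ/ (between /z/ and /a/): rule 3 targets it, but not immediately after a vowel → unchanged [ɡ].
The actual realization is [ɡ], not [ɣ].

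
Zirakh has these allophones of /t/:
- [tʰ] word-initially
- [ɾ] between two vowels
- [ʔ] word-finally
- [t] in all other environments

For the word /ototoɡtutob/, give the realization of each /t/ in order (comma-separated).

Occurrence 1 (position 2): between two vowels → [ɾ].
Occurrence 2 (position 4): between two vowels → [ɾ].
Occurrence 3 (position 7): no conditioning environment matches → elsewhere allophone [t].
Occurrence 4 (position 9): between two vowels → [ɾ].

[ɾ], [ɾ], [t], [ɾ]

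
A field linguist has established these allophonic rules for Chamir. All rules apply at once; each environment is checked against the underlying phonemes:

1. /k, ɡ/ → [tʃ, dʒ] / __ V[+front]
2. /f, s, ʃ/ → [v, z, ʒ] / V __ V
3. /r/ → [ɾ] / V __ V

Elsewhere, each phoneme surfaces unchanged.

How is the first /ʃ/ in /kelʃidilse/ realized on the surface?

/ʃ/ (between /l/ and /i/): rule 2 targets it, but not between two vowels → unchanged [ʃ].

[ʃ]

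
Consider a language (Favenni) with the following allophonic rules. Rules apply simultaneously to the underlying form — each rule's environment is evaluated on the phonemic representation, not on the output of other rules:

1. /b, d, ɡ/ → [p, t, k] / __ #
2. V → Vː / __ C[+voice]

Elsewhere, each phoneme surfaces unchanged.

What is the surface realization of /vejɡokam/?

/e/ — between /v/ and /j/, before a voiced consonant — surfaces as [eː] (rule 2).
/ɡ/ (between /j/ and /o/): rule 1 targets it, but not word-finally → unchanged [ɡ].
/o/ (between /ɡ/ and /k/): rule 2 targets it, but not before a voiced consonant → unchanged [o].
/a/ meets the environment for rule 2 (before a voiced consonant) → [aː].

[veːjɡokaːm]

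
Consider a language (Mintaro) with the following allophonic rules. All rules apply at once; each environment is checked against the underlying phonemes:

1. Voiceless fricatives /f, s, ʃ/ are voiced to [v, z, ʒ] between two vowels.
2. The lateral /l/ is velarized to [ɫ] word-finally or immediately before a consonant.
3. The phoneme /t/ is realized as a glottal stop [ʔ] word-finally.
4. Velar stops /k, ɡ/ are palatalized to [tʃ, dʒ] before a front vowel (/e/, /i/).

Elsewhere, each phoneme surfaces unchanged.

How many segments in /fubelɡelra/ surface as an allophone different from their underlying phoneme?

3

Segments that undergo a rule: /l/ → [ɫ] (rule 2); /ɡ/ → [dʒ] (rule 4); /l/ → [ɫ] (rule 2).
All other segments surface unchanged.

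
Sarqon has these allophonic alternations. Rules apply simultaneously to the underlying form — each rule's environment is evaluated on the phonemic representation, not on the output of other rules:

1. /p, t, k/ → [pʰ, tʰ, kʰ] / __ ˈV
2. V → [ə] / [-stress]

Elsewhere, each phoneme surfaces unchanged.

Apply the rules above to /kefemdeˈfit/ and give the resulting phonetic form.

/k/ (word-initial) is in the target of rule 1 but the environment (immediately before a stressed vowel) is not met → [k].
/e/ (between /k/ and /f/): in an unstressed syllable, so rule 2 applies → [ə].
/e/ — between /f/ and /m/, in an unstressed syllable — surfaces as [ə] (rule 2).
/e/ — between /d/ and /f/, in an unstressed syllable — surfaces as [ə] (rule 2).
/i/ (between /f/ and /t/): rule 2 targets it, but not in an unstressed syllable → unchanged [i].
/t/ (word-final) is in the target of rule 1 but the environment (immediately before a stressed vowel) is not met → [t].

[kəfəmdəˈfit]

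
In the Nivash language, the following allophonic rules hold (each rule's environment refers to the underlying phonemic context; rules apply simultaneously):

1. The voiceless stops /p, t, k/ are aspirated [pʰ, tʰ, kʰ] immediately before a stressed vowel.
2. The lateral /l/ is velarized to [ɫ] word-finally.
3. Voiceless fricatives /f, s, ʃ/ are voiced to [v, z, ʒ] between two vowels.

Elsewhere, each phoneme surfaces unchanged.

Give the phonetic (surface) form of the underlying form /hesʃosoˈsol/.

/h/ — not in any rule's target class → [h].
/e/ — not in any rule's target class → [e].
/s/ (between /e/ and /ʃ/): rule 3 targets it, but not between two vowels → unchanged [s].
/ʃ/ (between /s/ and /o/) fails the environment for rule 3, so it stays [ʃ].
/o/ — not in any rule's target class → [o].
/s/ (between /o/ and /o/) occurs between two vowels → [z] by rule 3.
/o/ (between /s/ and /s/) is unaffected → [o].
/s/ meets the environment for rule 3 (between two vowels) → [z].
/o/ stays [o].
/l/ (word-final): word-finally, so rule 2 applies → [ɫ].

[hesʃozoˈzoɫ]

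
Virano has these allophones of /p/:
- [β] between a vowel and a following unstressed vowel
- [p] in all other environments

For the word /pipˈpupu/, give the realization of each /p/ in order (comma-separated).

[p], [p], [p], [β]

Occurrence 1 (position 1): no conditioning environment matches → elsewhere allophone [p].
Occurrence 2 (position 3): no conditioning environment matches → elsewhere allophone [p].
Occurrence 3 (position 4): no conditioning environment matches → elsewhere allophone [p].
Occurrence 4 (position 6): between a vowel and a following unstressed vowel → [β].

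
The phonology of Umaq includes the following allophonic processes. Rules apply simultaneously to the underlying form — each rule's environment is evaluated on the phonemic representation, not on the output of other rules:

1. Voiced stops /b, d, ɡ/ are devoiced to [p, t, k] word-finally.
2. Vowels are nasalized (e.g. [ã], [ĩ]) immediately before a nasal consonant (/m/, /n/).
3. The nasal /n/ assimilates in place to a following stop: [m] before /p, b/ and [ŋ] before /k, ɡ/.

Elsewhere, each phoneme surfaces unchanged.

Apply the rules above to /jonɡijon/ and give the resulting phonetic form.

[jõŋɡijõn]

/j/ — not in any rule's target class → [j].
/o/ — between /j/ and /n/, before a nasal consonant — surfaces as [õ] (rule 2).
/n/ — between /o/ and /ɡ/, before a labial or velar stop — surfaces as [ŋ] (rule 3).
/ɡ/ — between /n/ and /i/; rule 1 does not apply here → [ɡ].
/i/ (between /ɡ/ and /j/) is in the target of rule 2 but the environment (before a nasal consonant) is not met → [i].
/j/ (between /i/ and /o/): no rule targets it → [j].
/o/ (between /j/ and /n/) occurs before a nasal consonant → [õ] by rule 2.
/n/ (word-final) is in the target of rule 3 but the environment (before a labial or velar stop) is not met → [n].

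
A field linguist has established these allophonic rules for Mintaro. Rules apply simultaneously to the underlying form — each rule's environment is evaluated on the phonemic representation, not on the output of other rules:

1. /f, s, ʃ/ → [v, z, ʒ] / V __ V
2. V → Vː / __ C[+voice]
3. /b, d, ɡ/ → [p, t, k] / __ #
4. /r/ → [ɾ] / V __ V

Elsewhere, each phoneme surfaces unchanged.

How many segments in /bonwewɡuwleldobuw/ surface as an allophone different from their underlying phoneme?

6

Segments that undergo a rule: /o/ → [oː] (rule 2); /e/ → [eː] (rule 2); /u/ → [uː] (rule 2); /e/ → [eː] (rule 2); /o/ → [oː] (rule 2); /u/ → [uː] (rule 2).
All other segments surface unchanged.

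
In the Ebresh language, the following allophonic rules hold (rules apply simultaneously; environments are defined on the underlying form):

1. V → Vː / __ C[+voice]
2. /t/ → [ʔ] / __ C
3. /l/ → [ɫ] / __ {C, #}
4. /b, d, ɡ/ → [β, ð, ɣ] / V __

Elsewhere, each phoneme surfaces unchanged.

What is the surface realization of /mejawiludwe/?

/e/ (between /m/ and /j/) occurs before a voiced consonant → [eː] by rule 1.
/a/ — between /j/ and /w/, before a voiced consonant — surfaces as [aː] (rule 1).
/i/ (between /w/ and /l/) occurs before a voiced consonant → [iː] by rule 1.
/l/ (between /i/ and /u/): rule 3 targets it, but not word-finally or immediately before a consonant → unchanged [l].
/u/ — between /l/ and /d/, before a voiced consonant — surfaces as [uː] (rule 1).
/d/ (between /u/ and /w/) occurs immediately after a vowel → [ð] by rule 4.
/e/ — word-final; rule 1 does not apply here → [e].

[meːjaːwiːluːðwe]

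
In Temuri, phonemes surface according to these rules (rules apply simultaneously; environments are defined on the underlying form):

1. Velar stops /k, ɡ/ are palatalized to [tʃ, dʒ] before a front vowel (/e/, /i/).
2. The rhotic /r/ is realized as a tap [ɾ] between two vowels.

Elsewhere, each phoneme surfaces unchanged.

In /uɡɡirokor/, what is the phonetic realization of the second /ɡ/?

[dʒ]

/ɡ/ (between /ɡ/ and /i/): before a front vowel, so rule 1 applies → [dʒ].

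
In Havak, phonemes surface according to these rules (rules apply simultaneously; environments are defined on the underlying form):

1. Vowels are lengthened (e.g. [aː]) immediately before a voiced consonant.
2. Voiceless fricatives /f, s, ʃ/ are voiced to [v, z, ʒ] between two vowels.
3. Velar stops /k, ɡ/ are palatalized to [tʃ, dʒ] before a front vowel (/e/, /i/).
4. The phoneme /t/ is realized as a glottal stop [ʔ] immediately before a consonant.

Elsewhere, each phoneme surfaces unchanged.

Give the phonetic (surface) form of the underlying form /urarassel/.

[uːraːrasseːl]

/u/ (word-initial) occurs before a voiced consonant → [uː] by rule 1.
/r/ stays [r].
/a/ (between /r/ and /r/) occurs before a voiced consonant → [aː] by rule 1.
/r/ (between /a/ and /a/): no rule targets it → [r].
/a/ (between /r/ and /s/) is in the target of rule 1 but the environment (before a voiced consonant) is not met → [a].
/s/ — between /a/ and /s/; rule 2 does not apply here → [s].
/s/ — between /s/ and /e/; rule 2 does not apply here → [s].
/e/ (between /s/ and /l/) occurs before a voiced consonant → [eː] by rule 1.
/l/ stays [l].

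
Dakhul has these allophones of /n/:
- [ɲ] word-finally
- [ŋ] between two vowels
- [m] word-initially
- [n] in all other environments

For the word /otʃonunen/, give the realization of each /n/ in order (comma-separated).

Occurrence 1 (position 5): between two vowels → [ŋ].
Occurrence 2 (position 7): between two vowels → [ŋ].
Occurrence 3 (position 9): word-finally → [ɲ].

[ŋ], [ŋ], [ɲ]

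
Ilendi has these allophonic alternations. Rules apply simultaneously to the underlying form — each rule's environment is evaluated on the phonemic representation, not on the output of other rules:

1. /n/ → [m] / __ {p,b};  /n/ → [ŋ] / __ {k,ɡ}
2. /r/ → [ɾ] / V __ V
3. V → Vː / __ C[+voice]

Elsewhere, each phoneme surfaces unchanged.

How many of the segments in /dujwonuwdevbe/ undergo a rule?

4

Segments that undergo a rule: /u/ → [uː] (rule 3); /o/ → [oː] (rule 3); /u/ → [uː] (rule 3); /e/ → [eː] (rule 3).
All other segments surface unchanged.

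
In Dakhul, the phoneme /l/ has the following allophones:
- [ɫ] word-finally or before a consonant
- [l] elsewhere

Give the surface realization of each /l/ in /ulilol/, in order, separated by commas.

Occurrence 1 (position 2): no conditioning environment matches → elsewhere allophone [l].
Occurrence 2 (position 4): no conditioning environment matches → elsewhere allophone [l].
Occurrence 3 (position 6): word-finally or before a consonant → [ɫ].

[l], [l], [ɫ]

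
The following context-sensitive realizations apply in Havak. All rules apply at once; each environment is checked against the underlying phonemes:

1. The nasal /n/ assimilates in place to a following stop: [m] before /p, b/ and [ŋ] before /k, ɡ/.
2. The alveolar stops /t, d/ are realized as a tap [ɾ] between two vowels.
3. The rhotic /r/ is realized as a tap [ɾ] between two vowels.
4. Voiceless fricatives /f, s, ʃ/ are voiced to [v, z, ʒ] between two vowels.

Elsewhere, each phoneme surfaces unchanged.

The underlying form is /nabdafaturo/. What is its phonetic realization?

[nabdavaɾuɾo]

/n/ (word-initial) is in the target of rule 1 but the environment (before a labial or velar stop) is not met → [n].
/d/ (between /b/ and /a/): rule 2 targets it, but not between two vowels → unchanged [d].
/f/ (between /a/ and /a/) occurs between two vowels → [v] by rule 4.
/t/ — between /a/ and /u/, between two vowels — surfaces as [ɾ] (rule 2).
/r/ — between /u/ and /o/, between two vowels — surfaces as [ɾ] (rule 3).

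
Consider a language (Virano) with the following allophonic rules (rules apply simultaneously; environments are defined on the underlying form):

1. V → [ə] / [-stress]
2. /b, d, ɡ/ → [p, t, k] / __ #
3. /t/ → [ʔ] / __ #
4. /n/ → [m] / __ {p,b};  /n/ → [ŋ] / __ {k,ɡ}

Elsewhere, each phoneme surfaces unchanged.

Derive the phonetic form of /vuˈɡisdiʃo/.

/v/ (word-initial): no rule targets it → [v].
/u/ (between /v/ and /ɡ/): in an unstressed syllable, so rule 1 applies → [ə].
/ɡ/ (between /u/ and /i/): rule 2 targets it, but not word-finally → unchanged [ɡ].
/i/ (between /ɡ/ and /s/): rule 1 targets it, but not in an unstressed syllable → unchanged [i].
/s/ (between /i/ and /d/) is unaffected → [s].
/d/ (between /s/ and /i/) fails the environment for rule 2, so it stays [d].
/i/ meets the environment for rule 1 (in an unstressed syllable) → [ə].
/ʃ/ (between /i/ and /o/): no rule targets it → [ʃ].
/o/ — word-final, in an unstressed syllable — surfaces as [ə] (rule 1).

[vəˈɡisdəʃə]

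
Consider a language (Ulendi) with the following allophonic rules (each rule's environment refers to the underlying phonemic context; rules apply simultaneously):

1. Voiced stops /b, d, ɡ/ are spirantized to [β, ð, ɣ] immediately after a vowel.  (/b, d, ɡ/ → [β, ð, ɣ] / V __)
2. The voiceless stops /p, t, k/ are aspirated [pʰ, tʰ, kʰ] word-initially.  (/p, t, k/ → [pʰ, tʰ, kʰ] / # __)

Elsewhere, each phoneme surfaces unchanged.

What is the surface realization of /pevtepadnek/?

[pʰevtepaðnek]

Rule 2 applies to /p/ (word-initial: word-initially) → [pʰ].
/e/ (between /p/ and /v/): no rule targets it → [e].
/v/ (between /e/ and /t/) is unaffected → [v].
/t/ (between /v/ and /e/): rule 2 targets it, but not word-initially → unchanged [t].
/e/ — not in any rule's target class → [e].
/p/ (between /e/ and /a/) is in the target of rule 2 but the environment (word-initially) is not met → [p].
/a/ (between /p/ and /d/) is unaffected → [a].
/d/ meets the environment for rule 1 (immediately after a vowel) → [ð].
/n/ — not in any rule's target class → [n].
/e/ — not in any rule's target class → [e].
/k/ (word-final) is in the target of rule 2 but the environment (word-initially) is not met → [k].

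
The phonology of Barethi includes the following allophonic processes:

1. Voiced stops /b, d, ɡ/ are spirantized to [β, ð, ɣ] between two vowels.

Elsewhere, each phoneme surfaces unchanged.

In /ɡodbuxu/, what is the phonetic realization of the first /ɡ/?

/ɡ/ (word-initial) fails the environment for rule 1, so it stays [ɡ].

[ɡ]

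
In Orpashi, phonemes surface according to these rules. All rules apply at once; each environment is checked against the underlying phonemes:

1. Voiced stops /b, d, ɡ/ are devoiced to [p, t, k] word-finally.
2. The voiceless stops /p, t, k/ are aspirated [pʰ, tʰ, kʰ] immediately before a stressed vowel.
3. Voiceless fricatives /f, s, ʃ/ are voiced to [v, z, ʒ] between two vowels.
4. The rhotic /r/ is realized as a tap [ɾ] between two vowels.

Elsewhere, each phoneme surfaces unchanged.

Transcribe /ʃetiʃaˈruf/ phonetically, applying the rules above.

[ʃetiʒaˈɾuf]

/ʃ/ — word-initial; rule 3 does not apply here → [ʃ].
/e/ (between /ʃ/ and /t/): no rule targets it → [e].
/t/ — between /e/ and /i/; rule 2 does not apply here → [t].
/i/ stays [i].
/ʃ/ meets the environment for rule 3 (between two vowels) → [ʒ].
/a/ (between /ʃ/ and /r/): no rule targets it → [a].
Rule 4 applies to /r/ (between /a/ and /u/: between two vowels) → [ɾ].
/u/ — not in any rule's target class → [u].
/f/ (word-final) is in the target of rule 3 but the environment (between two vowels) is not met → [f].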